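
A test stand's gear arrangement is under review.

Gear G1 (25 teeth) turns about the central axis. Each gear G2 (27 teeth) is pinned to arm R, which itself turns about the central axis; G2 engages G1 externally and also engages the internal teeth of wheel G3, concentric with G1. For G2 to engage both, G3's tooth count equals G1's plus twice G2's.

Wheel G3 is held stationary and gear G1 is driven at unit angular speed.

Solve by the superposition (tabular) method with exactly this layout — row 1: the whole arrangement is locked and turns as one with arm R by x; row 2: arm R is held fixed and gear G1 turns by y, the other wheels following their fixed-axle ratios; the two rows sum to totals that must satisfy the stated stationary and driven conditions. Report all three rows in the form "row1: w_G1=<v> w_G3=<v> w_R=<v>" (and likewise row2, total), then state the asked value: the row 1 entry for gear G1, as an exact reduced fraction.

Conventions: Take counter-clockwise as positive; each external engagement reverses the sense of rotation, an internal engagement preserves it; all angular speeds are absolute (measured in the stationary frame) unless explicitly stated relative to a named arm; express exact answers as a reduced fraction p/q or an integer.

class = planetary set [G3 = 25+2·27 = 79; Willis about the carrier]
row 1 (train locked, turned with arm): all members turn x
row 2: sun turns y, ring = −(25/79)·y, arm 0
boundary: total ω_ring = x − (25/79)·y = 0 and total ω_sun = x + y = 1  ⇒  y = 79/104, x = 25/104
row 2 ring = −(25/79)·79/104 = -25/104
totals (row 1 + row 2): sun 25/104 + 79/104 = 1, ring 25/104 + (-25/104) = 0, arm 25/104 + 0 = 25/104
asked cell (row1, sun) = 25/104

row1: w_G1=25/104 w_G3=25/104 w_R=25/104
row2: w_G1=79/104 w_G3=-25/104 w_R=0
total: w_G1=1 w_G3=0 w_R=25/104
asked value: 25/104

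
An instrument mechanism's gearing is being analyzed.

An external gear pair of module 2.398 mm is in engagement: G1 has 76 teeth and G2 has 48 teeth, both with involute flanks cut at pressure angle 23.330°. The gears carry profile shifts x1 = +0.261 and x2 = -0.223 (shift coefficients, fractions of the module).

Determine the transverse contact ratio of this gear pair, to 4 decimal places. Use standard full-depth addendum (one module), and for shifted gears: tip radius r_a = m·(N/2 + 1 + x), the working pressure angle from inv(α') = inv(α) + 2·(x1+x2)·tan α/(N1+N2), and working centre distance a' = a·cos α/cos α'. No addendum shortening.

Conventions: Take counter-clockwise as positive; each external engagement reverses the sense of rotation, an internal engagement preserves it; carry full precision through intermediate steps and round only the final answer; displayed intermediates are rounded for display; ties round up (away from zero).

1.6196

topology: single-mesh involute geometry — m = 2.398, 76T/48T pair
base radii: r_b1 = 83.673624, r_b2 = 52.846499
tip radii: r_a1 = 94.147878, r_a2 = 59.415246
inv(α') = inv(23.330°) + 2·(+0.261-0.223)·tan α/(76+48) = 0.02436792  ⇒  α' = 23.41111°
a' = a·cos α / cos α' = 148.6760·cos 23.330°/cos 23.41111° = 148.766975
action lengths: √(r_a1²−r_b1²) = 43.157242, √(r_a2²−r_b2²) = 27.155459
base pitch p_b = π·m·cos α = 6.917591
CR = (43.157242 + 27.155459 − 148.766975·sin 23.41111°)/6.917591 = 1.619602
contact ratio ≈ 1.6196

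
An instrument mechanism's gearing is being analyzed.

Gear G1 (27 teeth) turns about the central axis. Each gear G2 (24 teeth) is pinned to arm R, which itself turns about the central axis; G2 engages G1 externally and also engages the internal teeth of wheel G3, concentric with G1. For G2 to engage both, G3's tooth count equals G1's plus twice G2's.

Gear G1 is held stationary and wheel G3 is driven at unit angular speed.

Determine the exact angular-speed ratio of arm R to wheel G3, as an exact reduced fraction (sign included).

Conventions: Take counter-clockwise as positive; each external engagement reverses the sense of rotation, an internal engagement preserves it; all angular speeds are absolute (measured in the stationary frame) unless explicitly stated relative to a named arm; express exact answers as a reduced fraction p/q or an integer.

planetary set (27T centre, 24T on arm, 75T internal) — Willis relation
ring teeth: 27 + 2·24 = 75
27(ω_sun−ω_arm) = −75(ω_ring−ω_arm),  ω_sun = 0, ω_ring = 1
27(0−ω_arm) = −75(1−ω_arm)  ⇒  102·ω_arm = 75  ⇒  ω_arm = 25/34
ω_out/ω_in = 25/34

25/34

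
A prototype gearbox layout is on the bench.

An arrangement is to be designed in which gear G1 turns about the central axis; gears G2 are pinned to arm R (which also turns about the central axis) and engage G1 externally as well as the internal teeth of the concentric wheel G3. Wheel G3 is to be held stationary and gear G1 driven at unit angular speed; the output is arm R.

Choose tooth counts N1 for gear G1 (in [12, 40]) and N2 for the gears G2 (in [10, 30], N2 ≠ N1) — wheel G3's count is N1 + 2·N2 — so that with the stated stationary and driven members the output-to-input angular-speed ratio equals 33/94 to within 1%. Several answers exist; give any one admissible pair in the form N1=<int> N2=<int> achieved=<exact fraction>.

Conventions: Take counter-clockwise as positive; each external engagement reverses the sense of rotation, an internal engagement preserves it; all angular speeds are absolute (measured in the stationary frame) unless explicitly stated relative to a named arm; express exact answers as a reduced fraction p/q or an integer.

N1=33 N2=14 achieved=33/94

design class (target 33/94): planetary set
Willis with ω_ring = 0: ω_arm/ω_sun = N1/(N1+N3); set equal to 33/94  ⇒  N3/N1 = 1/(33/94) − 1 = 61/33
N3 = N1 + 2·N2  ⇒  N2/N1 = (N3/N1 − 1)/2 = (61/33 − 1)/2 = 14/33
smallest multiple with N1 ≥ 12 and N2 ≥ 10: k = 1  ⇒  N1 = 1·33 = 33, N2 = 1·14 = 14 (N1 ≤ 40, N2 ≤ 30, N2 ≠ N1 ✓), N3 = 33 + 2·14 = 61
check: N1/(N1+N3) with N1 = 33, N3 = 61 gives 33/94; |achieved − target| = 0 ≤ 33/9400 ✓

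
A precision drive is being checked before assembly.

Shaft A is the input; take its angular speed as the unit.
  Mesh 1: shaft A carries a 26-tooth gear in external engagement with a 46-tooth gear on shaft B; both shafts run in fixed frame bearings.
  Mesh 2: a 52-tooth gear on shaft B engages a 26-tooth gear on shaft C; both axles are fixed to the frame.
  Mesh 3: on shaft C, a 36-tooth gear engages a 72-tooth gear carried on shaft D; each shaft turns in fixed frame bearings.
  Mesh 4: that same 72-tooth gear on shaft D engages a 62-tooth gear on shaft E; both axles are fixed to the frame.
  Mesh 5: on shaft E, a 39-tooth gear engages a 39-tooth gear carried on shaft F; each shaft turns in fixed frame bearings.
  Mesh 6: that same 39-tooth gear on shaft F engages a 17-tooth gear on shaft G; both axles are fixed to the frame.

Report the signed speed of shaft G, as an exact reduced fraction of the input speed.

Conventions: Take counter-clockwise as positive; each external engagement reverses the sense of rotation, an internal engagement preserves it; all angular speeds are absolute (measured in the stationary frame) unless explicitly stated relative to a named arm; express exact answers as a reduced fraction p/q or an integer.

6-mesh fixed-axis compound train (all bearings frame-fixed)
mesh 1 [26T→46T]: |ω|/ω_in = 1×26/46 = 13/23, sense flips to −
mesh 2 [52T→26T]: |ω|/ω_in = (13/23)×52/26 = 26/23, sense flips to +
mesh 3 [36T→72T]: |ω|/ω_in = (26/23)×36/72 = 13/23, sense flips to −
mesh 4 [72T→62T]: |ω|/ω_in = (13/23)×72/62 = 468/713, sense flips to +
mesh 5 [39T→39T]: |ω|/ω_in = (468/713)×39/39 = 468/713, sense flips to −
mesh 6 [39T→17T]: |ω|/ω_in = (468/713)×39/17 = 18252/12121, sense flips to +
signed output speed (× input speed) = 18252/12121

18252/12121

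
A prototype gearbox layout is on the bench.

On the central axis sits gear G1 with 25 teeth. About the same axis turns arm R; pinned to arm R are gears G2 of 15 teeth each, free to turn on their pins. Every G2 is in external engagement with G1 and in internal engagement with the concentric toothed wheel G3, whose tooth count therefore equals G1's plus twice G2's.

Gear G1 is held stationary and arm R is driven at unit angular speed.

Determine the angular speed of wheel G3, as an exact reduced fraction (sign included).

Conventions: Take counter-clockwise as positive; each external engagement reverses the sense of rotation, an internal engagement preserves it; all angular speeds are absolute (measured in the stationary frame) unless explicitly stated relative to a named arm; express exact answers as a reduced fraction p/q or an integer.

recognized (axles ride arm R): planetary set, 25/15/55 teeth
ring teeth: 25 + 2·15 = 55
25(ω_sun−ω_arm) = −55(ω_ring−ω_arm),  ω_sun = 0, ω_arm = 1
ω_ring = 1 − (25/55)(0−1) = 16/11
exact speed ratio = 16/11

16/11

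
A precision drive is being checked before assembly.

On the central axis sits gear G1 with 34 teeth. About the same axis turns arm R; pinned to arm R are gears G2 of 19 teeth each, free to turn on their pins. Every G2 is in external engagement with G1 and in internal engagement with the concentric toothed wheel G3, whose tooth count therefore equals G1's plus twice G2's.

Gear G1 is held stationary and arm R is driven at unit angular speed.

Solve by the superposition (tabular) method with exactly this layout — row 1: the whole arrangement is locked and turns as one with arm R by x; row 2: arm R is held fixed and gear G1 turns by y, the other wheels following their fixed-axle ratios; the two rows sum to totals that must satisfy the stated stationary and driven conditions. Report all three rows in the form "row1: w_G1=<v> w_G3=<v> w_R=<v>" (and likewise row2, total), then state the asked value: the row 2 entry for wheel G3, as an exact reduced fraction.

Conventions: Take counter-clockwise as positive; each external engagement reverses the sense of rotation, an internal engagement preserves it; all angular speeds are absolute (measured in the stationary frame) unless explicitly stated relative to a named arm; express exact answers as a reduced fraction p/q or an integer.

row1: w_G1=1 w_G3=1 w_R=1
row2: w_G1=-1 w_G3=17/36 w_R=0
total: w_G1=0 w_G3=53/36 w_R=1
asked value: 17/36

planetary set (34T centre, 19T on arm, 72T internal) — Willis relation
row 1 (train locked, turned with arm): all members turn x
row 2 — arm fixed, fixed-axis ratios: sun y, ring −(34/72)·y, arm 0
boundary: total ω_sun = x + y = 0 and total ω_arm = x = 1  ⇒  y = -1, x = 1
row 2 ring = −(34/72)·(-1) = 17/36
totals (row 1 + row 2): sun 1 + (-1) = 0, ring 1 + 17/36 = 53/36, arm 1 + 0 = 1
asked cell (row2, ring) = 17/36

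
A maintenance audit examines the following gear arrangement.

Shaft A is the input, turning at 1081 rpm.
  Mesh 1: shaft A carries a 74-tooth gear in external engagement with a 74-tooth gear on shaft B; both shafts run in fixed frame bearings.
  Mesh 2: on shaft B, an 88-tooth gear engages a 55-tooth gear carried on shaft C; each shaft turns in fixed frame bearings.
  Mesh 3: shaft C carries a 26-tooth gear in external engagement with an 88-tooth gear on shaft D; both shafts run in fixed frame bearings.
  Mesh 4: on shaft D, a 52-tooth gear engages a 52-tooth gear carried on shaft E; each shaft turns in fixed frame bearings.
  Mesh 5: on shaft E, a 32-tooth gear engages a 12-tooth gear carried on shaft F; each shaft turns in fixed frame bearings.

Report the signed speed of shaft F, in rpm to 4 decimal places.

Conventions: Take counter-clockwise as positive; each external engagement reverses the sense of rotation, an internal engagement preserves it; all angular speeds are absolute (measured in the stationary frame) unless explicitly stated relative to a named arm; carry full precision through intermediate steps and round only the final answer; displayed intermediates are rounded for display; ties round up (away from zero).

-1362.7152 rpm

topology: fixed-axis compound train — 5 meshes, A→F
mesh 1 [74T→74T]: ω = 1081.0000×74/74 = 1081.0000 rpm, sense flips to −
mesh 2 [88T→55T]: ω = 1081.0000×88/55 = 1729.6000 rpm, sense flips to +
mesh 3 [26T→88T]: ω = 1729.6000×26/88 = 511.0182 rpm, sense flips to −
mesh 4 [52T→52T]: ω = 511.0182×52/52 = 511.0182 rpm, sense flips to +
mesh 5 [32T→12T]: ω = 511.0182×32/12 = 1362.7152 rpm, sense flips to −
signed output speed = -1362.7152 rpm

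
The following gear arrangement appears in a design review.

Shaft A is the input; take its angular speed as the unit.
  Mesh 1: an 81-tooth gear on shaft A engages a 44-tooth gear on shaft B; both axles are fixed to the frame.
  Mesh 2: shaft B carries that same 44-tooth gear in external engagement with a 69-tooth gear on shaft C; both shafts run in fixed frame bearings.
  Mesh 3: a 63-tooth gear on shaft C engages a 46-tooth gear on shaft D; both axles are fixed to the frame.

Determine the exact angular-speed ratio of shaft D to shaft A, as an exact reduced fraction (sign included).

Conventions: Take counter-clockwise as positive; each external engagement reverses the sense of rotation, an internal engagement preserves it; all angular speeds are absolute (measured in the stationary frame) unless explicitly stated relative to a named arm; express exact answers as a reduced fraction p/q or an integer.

-1701/1058

class = fixed-axis compound train [3 meshes; 3 ratios multiply, 3 sense flips]
mesh 1 [81T→44T]: running ratio 81/44, sense −
mesh 2 [44T→69T]: running ratio 27/23, sense +
mesh 3 [63T→46T]: running ratio 1701/1058, sense −
ω_out/ω_in = -1701/1058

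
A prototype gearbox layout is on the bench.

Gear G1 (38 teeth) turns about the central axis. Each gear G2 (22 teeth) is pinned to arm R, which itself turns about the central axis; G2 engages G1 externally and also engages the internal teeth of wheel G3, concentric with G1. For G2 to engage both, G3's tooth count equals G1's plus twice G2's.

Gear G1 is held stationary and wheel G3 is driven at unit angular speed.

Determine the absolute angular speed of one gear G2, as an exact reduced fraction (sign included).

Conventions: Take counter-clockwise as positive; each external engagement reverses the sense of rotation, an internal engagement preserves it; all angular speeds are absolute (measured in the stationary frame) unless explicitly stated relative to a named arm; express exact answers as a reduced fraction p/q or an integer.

recognized (axles ride arm R): planetary set, 38/22/82 teeth
ring teeth: 38 + 2·22 = 82
38(ω_sun−ω_arm) = −82(ω_ring−ω_arm),  ω_sun = 0, ω_ring = 1
38(0−ω_arm) = −82(1−ω_arm)  ⇒  120·ω_arm = 82  ⇒  ω_arm = 41/60
sun–planet mesh: 38·(0−41/60) = −22·(ω_p−ω_arm)  ⇒  ω_p−ω_arm = 779/660
ω_p = 41/60 + 779/660 = 41/22
exact speed ratio = 41/22

41/22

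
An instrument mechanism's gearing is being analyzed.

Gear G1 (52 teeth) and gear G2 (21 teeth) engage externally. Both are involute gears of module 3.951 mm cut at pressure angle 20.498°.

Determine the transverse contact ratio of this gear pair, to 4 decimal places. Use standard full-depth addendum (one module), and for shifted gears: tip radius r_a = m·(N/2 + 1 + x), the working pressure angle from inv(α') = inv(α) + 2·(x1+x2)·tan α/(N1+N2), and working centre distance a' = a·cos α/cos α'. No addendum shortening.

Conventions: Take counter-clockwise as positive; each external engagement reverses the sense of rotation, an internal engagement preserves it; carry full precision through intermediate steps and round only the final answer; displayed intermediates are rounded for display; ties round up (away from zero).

class = single-mesh tooth geometry [involute pair 52T × 21T, m = 3.951]
base radii: r_b1 = 96.221843, r_b2 = 38.858821
tip radii: r_a1 = 106.677000, r_a2 = 45.436500
no profile shift: α' = α, a' = a
action lengths: √(r_a1²−r_b1²) = 46.057999, √(r_a2²−r_b2²) = 23.547135
base pitch p_b = π·m·cos α = 11.626532
CR = (46.057999 + 23.547135 − 144.211500·sin 20.49800°)/11.626532 = 1.643303
contact ratio ≈ 1.6433

1.6433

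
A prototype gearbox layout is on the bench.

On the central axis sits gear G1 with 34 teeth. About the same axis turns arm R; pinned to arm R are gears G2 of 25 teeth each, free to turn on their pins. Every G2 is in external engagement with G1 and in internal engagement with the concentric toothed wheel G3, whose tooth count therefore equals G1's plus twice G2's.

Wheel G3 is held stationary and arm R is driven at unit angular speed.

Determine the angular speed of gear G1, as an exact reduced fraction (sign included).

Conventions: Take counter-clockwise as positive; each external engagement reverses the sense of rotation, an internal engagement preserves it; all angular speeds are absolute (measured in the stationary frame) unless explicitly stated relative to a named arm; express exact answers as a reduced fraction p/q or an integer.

planetary set (34T centre, 25T on arm, 84T internal) — Willis relation
ring teeth: 34 + 2·25 = 84
34(ω_sun−ω_arm) = −84(ω_ring−ω_arm),  ω_ring = 0, ω_arm = 1
ω_sun = 1 − (84/34)(0−1) = 59/17
exact speed ratio = 59/17

59/17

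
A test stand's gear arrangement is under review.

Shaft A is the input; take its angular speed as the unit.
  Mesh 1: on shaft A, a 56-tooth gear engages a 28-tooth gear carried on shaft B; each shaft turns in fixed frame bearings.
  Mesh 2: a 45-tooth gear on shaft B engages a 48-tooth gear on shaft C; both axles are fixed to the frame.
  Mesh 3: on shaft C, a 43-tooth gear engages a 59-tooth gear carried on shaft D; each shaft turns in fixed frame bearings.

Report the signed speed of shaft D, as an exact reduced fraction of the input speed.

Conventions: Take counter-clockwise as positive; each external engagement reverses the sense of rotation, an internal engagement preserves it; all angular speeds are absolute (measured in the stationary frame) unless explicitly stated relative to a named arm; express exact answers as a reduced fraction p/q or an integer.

-645/472

3-mesh fixed-axis compound train (all bearings frame-fixed)
mesh 1 [56T→28T]: |ω|/ω_in = 1×56/28 = 2, sense flips to −
mesh 2 [45T→48T]: |ω|/ω_in = 2×45/48 = 15/8, sense flips to +
mesh 3 [43T→59T]: |ω|/ω_in = (15/8)×43/59 = 645/472, sense flips to −
signed output speed (× input speed) = -645/472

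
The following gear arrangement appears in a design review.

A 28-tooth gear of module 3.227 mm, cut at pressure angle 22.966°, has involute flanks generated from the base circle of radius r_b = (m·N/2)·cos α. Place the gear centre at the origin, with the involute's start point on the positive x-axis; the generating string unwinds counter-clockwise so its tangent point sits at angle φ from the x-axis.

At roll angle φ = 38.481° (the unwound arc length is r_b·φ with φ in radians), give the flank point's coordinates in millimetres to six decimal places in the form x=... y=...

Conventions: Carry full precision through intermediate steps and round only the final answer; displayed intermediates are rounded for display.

topology: single-mesh involute geometry — m = 3.227, N = 28
pitch radius r_p = m·N/2 = 3.227·28/2 = 45.178000
base radius r_b = r_p·cos α = 45.178000·cos 22.966° = 41.597036
roll angle φ = 38.481° = 0.67162015 rad
x = r_b·(cos φ + φ·sin φ) = 49.946959
y = r_b·(sin φ − φ·cos φ) = 4.014158

x=49.946959 y=4.014158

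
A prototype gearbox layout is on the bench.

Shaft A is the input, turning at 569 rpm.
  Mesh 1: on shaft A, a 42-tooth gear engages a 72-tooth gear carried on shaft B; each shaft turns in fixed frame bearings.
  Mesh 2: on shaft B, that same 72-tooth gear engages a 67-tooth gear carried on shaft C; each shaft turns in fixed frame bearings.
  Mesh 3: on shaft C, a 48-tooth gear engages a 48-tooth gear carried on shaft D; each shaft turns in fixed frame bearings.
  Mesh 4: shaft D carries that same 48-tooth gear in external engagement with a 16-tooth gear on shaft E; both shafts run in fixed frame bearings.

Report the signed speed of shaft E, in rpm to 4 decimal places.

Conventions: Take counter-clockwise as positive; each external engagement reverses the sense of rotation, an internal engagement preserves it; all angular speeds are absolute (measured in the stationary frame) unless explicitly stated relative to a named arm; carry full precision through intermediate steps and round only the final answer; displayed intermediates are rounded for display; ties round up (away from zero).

topology: fixed-axis compound train — 4 meshes, A→E
mesh 1 [42T→72T]: ω = 569.0000×42/72 = 331.9167 rpm, sense flips to −
mesh 2 [72T→67T]: ω = 331.9167×72/67 = 356.6866 rpm, sense flips to +
mesh 3 [48T→48T]: ω = 356.6866×48/48 = 356.6866 rpm, sense flips to −
mesh 4 [48T→16T]: ω = 356.6866×48/16 = 1070.0597 rpm, sense flips to +
signed output speed = +1070.0597 rpm

+1070.0597 rpm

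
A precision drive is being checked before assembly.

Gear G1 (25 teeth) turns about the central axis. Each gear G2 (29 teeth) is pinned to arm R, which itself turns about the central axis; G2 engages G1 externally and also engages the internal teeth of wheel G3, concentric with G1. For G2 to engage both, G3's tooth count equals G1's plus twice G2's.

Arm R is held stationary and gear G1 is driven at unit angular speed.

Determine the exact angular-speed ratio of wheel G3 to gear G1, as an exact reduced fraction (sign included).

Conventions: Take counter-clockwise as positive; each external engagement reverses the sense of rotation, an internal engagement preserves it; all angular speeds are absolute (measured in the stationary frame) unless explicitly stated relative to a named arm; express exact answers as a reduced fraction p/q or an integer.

-25/83

planetary set (25T centre, 29T on arm, 83T internal) — Willis relation
ring teeth: 25 + 2·29 = 83
25(ω_sun−ω_arm) = −83(ω_ring−ω_arm),  ω_arm = 0, ω_sun = 1
ω_ring = 0 − (25/83)(1−0) = -25/83
ω_out/ω_in = -25/83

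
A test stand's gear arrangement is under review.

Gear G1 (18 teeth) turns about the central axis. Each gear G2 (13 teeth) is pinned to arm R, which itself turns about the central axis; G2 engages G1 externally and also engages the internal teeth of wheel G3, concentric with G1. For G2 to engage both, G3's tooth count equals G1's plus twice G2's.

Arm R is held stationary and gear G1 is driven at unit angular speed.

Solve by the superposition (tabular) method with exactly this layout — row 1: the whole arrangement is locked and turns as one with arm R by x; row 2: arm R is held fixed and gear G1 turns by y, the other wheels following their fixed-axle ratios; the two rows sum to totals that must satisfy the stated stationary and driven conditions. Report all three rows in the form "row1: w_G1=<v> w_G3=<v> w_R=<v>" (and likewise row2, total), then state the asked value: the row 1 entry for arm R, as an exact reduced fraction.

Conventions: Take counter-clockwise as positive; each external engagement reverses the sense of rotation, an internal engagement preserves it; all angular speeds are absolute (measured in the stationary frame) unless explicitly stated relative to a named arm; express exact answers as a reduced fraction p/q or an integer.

row1: w_G1=0 w_G3=0 w_R=0
row2: w_G1=1 w_G3=-9/22 w_R=0
total: w_G1=1 w_G3=-9/22 w_R=0
asked value: 0

recognized (axles ride arm R): planetary set, 18/13/44 teeth
row 1 (train locked, turned with arm): all members turn x
row 2 (arm held, sun turns y): ω_ring = −(18/44)·y, ω_arm = 0
boundary: total ω_arm = x = 0 and total ω_sun = x + y = 1  ⇒  y = 1, x = 0
row 2 ring = −(18/44)·1 = -9/22
totals (row 1 + row 2): sun 0 + 1 = 1, ring 0 + (-9/22) = -9/22, arm 0 + 0 = 0
asked cell (row1, arm) = 0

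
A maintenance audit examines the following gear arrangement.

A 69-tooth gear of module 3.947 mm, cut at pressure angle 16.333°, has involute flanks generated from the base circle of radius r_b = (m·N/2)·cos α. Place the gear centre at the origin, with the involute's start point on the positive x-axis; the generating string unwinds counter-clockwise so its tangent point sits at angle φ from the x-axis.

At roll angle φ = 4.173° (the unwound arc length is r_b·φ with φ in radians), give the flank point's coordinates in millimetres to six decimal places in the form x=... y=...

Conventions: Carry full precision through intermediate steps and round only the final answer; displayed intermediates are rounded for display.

x=131.022224 y=0.016820

class = single-mesh tooth geometry [base-circle involute, m = 3.947, 69T]
pitch radius r_p = m·N/2 = 3.947·69/2 = 136.171500
base radius r_b = r_p·cos α = 136.171500·cos 16.333° = 130.676092
roll angle φ = 4.173° = 0.07283259 rad
x = r_b·(cos φ + φ·sin φ) = 131.022224
y = r_b·(sin φ − φ·cos φ) = 0.016820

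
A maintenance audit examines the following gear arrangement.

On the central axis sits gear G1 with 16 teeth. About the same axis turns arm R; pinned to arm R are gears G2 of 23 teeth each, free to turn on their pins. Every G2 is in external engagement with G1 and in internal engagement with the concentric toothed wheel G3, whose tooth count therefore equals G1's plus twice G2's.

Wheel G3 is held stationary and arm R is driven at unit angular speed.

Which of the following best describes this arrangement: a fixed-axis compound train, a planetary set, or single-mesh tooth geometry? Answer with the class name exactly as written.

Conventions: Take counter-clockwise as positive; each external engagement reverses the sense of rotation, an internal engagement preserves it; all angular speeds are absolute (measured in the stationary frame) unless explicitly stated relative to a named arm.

planetary set

topology: planetary set — G1 16T / G2 23T / G3 62T, arm = carrier (Willis)
classification: planetary set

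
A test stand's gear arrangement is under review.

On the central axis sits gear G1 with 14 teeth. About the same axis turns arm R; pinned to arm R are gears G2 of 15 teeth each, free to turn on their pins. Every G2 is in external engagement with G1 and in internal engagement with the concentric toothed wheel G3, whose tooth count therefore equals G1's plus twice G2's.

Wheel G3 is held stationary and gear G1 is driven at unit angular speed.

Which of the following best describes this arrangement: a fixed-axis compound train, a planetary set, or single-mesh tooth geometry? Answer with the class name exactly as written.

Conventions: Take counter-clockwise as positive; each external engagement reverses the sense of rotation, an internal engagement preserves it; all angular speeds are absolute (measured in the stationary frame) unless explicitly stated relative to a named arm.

class = planetary set [G3 = 14+2·15 = 44; Willis about the carrier]
classification: planetary set

planetary set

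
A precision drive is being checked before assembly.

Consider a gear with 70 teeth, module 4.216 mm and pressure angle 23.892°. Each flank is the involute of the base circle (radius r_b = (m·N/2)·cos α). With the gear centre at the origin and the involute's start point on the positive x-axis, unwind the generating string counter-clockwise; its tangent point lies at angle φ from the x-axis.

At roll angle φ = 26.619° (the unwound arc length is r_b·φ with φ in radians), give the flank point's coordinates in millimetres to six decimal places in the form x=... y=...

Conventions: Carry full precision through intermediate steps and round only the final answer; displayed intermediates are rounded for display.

recognized (one wheel, involute flank): single-mesh tooth geometry, m = 4.216, N = 70
pitch radius r_p = m·N/2 = 4.216·70/2 = 147.560000
base radius r_b = r_p·cos α = 147.560000·cos 23.892° = 134.915660
roll angle φ = 26.619° = 0.46458919 rad
x = r_b·(cos φ + φ·sin φ) = 148.699653
y = r_b·(sin φ − φ·cos φ) = 4.413116

x=148.699653 y=4.413116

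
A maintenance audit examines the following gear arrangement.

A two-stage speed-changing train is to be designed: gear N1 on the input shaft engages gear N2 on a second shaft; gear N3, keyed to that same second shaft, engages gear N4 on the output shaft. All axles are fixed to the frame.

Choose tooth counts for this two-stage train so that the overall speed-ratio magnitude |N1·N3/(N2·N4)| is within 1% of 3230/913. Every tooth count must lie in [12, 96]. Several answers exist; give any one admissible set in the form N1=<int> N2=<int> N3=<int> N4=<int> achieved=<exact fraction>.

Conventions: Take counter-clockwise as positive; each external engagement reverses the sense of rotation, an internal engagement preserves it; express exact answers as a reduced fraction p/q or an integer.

topology: fixed-axis compound train — 2 stages, target 3230/913
target = 3230/913 in lowest terms: an exact hit needs N1·N3 = k·3230 and N2·N4 = k·913 for one integer k, every count in [12, 96]; additionally prefer no 1:1 stage (N1 ≠ N2, N3 ≠ N4)
k = 1: no 1:1-free in-range split of k·3230 and k·913 into factor pairs; take k = 2
k = 2: N1·N3 = 6460 = 68·95, N2·N4 = 1826 = 22·83
achieved = 68·95/(22·83) = 3230/913; |achieved − target| = 0 ≤ 323/9130 ✓

N1=68 N2=22 N3=95 N4=83 achieved=3230/913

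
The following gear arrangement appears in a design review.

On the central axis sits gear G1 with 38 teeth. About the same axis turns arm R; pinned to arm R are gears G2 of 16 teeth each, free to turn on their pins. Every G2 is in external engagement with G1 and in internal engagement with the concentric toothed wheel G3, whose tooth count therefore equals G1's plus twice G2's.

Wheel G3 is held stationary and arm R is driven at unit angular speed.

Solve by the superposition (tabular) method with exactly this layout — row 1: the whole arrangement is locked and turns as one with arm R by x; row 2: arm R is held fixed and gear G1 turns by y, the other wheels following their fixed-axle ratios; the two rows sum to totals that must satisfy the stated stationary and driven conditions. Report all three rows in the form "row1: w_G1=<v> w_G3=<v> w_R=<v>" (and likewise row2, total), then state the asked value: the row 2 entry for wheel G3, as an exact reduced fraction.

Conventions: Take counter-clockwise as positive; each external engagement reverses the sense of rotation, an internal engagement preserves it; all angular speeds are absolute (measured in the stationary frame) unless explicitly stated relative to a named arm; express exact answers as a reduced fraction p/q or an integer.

row1: w_G1=1 w_G3=1 w_R=1
row2: w_G1=35/19 w_G3=-1 w_R=0
total: w_G1=54/19 w_G3=0 w_R=1
asked value: -1

topology: planetary set — G1 38T / G2 16T / G3 70T, arm = carrier (Willis)
row 1: whole set turns with the arm by x
row 2: sun turns y, ring = −(38/70)·y, arm 0
boundary: total ω_ring = x − (38/70)·y = 0 and total ω_arm = x = 1  ⇒  y = 35/19, x = 1
row 2 ring = −(38/70)·35/19 = -1
totals (row 1 + row 2): sun 1 + 35/19 = 54/19, ring 1 + (-1) = 0, arm 1 + 0 = 1
asked cell (row2, ring) = -1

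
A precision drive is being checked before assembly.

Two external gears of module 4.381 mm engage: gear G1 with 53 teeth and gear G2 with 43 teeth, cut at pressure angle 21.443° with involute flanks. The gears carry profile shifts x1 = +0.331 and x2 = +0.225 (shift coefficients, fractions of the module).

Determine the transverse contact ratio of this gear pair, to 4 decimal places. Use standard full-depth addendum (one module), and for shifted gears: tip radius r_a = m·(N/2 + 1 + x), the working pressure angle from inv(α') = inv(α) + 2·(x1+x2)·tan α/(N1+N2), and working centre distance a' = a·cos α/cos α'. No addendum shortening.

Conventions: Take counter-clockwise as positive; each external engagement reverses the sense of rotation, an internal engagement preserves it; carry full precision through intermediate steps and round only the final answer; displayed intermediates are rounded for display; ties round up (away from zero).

1.6042

recognized (one external pair, fixed centres): single-mesh tooth geometry, m = 4.381, N1 = 53, N2 = 43
base radii: r_b1 = 108.060500, r_b2 = 87.671726
tip radii: r_a1 = 121.927611, r_a2 = 99.558225
inv(α') = inv(21.443°) + 2·(+0.331+0.225)·tan α/(53+43) = 0.02306026  ⇒  α' = 23.00355°
a' = a·cos α / cos α' = 210.2880·cos 21.443°/cos 23.00355° = 212.641331
action lengths: √(r_a1²−r_b1²) = 56.473629, √(r_a2²−r_b2²) = 47.175297
base pitch p_b = π·m·cos α = 12.810644
CR = (56.473629 + 47.175297 − 212.641331·sin 23.00355°)/12.810644 = 1.604229
contact ratio ≈ 1.6042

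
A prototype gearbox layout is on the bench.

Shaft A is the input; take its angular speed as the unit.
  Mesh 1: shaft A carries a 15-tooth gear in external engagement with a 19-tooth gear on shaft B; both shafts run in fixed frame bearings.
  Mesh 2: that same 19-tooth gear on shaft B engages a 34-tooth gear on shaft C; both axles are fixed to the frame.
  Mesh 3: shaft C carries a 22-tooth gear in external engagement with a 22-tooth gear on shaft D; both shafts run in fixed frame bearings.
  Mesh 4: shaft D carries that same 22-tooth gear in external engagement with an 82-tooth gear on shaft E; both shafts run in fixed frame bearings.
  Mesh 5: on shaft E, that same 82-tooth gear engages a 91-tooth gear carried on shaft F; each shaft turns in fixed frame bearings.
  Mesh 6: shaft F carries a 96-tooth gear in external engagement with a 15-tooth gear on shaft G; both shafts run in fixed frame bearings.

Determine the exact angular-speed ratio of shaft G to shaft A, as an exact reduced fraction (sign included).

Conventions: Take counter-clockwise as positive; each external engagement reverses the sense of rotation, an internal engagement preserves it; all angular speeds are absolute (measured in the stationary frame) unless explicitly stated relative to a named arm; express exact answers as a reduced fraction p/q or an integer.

class = fixed-axis compound train [6 meshes; 6 ratios multiply, 6 sense flips]
mesh 1 [15T→19T]: running ratio 15/19, sense −
mesh 2 [19T→34T]: running ratio 15/34, sense +
mesh 3 [22T→22T]: running ratio 15/34, sense −
mesh 4 [22T→82T]: running ratio 165/1394, sense +
mesh 5 [82T→91T]: running ratio 165/1547, sense −
mesh 6 [96T→15T]: running ratio 1056/1547, sense +
ω_out/ω_in = 1056/1547

1056/1547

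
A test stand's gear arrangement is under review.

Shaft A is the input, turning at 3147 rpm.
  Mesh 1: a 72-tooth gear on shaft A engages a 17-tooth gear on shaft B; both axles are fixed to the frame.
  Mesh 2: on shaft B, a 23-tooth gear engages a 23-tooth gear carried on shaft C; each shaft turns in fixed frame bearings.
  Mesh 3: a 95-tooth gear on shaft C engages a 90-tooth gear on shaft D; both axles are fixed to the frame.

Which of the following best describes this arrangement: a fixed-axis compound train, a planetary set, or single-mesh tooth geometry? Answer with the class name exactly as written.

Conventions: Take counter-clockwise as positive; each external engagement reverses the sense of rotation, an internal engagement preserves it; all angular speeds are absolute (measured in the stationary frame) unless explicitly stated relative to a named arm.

class = fixed-axis compound train [3 meshes; 3 ratios multiply, 3 sense flips]
classification: fixed-axis compound train

fixed-axis compound train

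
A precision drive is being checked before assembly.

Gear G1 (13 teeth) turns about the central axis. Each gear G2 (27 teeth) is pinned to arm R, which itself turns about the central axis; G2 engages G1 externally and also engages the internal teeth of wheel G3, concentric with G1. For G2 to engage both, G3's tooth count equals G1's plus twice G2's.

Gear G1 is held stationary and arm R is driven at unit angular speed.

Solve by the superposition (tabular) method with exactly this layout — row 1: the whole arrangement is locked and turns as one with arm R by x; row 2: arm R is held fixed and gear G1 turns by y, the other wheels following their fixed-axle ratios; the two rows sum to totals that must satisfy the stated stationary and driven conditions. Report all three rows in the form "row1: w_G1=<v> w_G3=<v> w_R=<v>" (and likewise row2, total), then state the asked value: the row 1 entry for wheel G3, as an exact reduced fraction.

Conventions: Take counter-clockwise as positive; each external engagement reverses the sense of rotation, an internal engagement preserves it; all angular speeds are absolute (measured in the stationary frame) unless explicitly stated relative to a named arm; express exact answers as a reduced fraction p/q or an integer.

row1: w_G1=1 w_G3=1 w_R=1
row2: w_G1=-1 w_G3=13/67 w_R=0
total: w_G1=0 w_G3=80/67 w_R=1
asked value: 1

planetary set (13T centre, 27T on arm, 67T internal) — Willis relation
row 1: whole set turns with the arm by x
row 2: sun turns y, ring = −(13/67)·y, arm 0
boundary: total ω_sun = x + y = 0 and total ω_arm = x = 1  ⇒  y = -1, x = 1
row 2 ring = −(13/67)·(-1) = 13/67
totals (row 1 + row 2): sun 1 + (-1) = 0, ring 1 + 13/67 = 80/67, arm 1 + 0 = 1
asked cell (row1, ring) = 1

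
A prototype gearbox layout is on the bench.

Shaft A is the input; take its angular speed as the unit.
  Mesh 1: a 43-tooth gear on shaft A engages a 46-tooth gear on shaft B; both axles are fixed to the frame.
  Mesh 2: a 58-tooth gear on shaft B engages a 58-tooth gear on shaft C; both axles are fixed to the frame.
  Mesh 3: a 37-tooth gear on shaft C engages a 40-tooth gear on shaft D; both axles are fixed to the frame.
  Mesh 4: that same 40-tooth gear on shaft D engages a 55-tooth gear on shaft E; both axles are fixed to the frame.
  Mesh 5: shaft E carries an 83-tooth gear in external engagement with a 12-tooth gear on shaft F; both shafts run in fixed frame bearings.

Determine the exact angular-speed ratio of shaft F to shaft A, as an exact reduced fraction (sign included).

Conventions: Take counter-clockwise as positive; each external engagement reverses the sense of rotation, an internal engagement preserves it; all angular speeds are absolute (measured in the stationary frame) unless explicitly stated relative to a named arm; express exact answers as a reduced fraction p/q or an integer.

-132053/30360

class = fixed-axis compound train [5 meshes; 5 ratios multiply, 5 sense flips]
mesh 1 [43T→46T]: running ratio 43/46, sense −
mesh 2 [58T→58T]: running ratio 43/46, sense +
mesh 3 [37T→40T]: running ratio 1591/1840, sense −
mesh 4 [40T→55T]: running ratio 1591/2530, sense +
mesh 5 [83T→12T]: running ratio 132053/30360, sense −
ω_out/ω_in = -132053/30360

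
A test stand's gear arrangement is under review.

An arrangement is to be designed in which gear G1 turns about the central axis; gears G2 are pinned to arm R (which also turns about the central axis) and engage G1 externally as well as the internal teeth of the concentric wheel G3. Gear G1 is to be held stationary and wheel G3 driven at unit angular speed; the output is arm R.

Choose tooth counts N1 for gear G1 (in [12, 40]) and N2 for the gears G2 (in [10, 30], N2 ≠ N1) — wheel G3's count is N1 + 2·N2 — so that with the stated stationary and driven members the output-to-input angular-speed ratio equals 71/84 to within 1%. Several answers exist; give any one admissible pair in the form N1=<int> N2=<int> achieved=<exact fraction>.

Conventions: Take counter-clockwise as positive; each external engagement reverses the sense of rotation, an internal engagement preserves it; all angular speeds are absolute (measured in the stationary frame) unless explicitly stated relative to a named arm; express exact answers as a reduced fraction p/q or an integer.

N1=13 N2=29 achieved=71/84

class = planetary set [ratio 71/84 wanted; Willis about the carrier]
Willis with ω_sun = 0: ω_arm/ω_ring = N3/(N1+N3); set equal to 71/84  ⇒  N3/N1 = (71/84)/(1 − 71/84) = 71/13
N3 = N1 + 2·N2  ⇒  N2/N1 = (N3/N1 − 1)/2 = (71/13 − 1)/2 = 29/13
smallest multiple with N1 ≥ 12 and N2 ≥ 10: k = 1  ⇒  N1 = 1·13 = 13, N2 = 1·29 = 29 (N1 ≤ 40, N2 ≤ 30, N2 ≠ N1 ✓), N3 = 13 + 2·29 = 71
check: N3/(N1+N3) with N1 = 13, N3 = 71 gives 71/84; |achieved − target| = 0 ≤ 71/8400 ✓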